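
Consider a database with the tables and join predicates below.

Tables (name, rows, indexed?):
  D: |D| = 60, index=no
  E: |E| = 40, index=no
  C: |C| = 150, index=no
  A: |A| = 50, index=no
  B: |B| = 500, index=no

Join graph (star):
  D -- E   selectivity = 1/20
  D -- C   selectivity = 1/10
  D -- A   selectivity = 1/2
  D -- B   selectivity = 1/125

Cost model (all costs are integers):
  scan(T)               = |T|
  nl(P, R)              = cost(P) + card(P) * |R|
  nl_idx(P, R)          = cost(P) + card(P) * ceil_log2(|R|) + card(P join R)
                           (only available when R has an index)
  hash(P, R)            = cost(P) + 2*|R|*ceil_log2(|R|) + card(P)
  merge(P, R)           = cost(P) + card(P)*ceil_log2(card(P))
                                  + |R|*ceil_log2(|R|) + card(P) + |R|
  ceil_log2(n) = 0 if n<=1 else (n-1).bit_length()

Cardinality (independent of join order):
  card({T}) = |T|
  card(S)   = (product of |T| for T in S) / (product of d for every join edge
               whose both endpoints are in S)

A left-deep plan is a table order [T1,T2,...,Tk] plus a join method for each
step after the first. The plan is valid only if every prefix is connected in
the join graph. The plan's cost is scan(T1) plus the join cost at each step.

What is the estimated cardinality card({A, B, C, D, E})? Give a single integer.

Tables in S: A(50), B(500), C(150), D(60), E(40)
Edges inside S: D-E(d=20), D-C(d=10), D-A(d=2), D-B(d=125)
numerator = 50 * 500 * 150 * 60 * 40 = 9000000000
denominator = 20 * 10 * 2 * 125 = 50000
card(S) = 9000000000 / 50000 = 180000

180000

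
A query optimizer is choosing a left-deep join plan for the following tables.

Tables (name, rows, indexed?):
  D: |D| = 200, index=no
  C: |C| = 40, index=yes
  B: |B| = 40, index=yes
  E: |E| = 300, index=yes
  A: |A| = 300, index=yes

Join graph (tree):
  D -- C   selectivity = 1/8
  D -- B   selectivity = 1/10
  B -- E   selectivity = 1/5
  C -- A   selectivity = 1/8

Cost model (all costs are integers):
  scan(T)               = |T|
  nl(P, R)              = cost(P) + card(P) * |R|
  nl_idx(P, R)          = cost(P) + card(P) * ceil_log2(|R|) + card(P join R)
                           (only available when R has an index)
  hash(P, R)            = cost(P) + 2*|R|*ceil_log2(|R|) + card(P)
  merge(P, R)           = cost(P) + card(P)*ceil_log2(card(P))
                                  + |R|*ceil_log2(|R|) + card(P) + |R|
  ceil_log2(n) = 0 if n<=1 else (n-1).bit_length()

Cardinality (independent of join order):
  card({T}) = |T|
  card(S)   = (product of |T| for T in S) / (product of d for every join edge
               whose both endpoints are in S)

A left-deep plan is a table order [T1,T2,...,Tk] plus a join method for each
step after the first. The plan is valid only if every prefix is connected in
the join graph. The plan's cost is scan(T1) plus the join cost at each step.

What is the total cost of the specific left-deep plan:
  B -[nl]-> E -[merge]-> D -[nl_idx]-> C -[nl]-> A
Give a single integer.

72573040

step 1: scan B: cost=40, card=40
step 2: join E via nl
    card(P join E) = 40*300/(5) = 2400
    cost = 40 + 40*300 = 12040
step 3: join D via merge
    card(P join D) = 2400*200/(10) = 48000
    cost = 12040 + 2400*12 + 200*8 + 2400 + 200 = 45040
step 4: join C via nl_idx
    card(P join C) = 48000*40/(8) = 240000
    cost = 45040 + 48000*6 + 240000 = 573040
step 5: join A via nl
    card(P join A) = 240000*300/(8) = 9000000
    cost = 573040 + 240000*300 = 72573040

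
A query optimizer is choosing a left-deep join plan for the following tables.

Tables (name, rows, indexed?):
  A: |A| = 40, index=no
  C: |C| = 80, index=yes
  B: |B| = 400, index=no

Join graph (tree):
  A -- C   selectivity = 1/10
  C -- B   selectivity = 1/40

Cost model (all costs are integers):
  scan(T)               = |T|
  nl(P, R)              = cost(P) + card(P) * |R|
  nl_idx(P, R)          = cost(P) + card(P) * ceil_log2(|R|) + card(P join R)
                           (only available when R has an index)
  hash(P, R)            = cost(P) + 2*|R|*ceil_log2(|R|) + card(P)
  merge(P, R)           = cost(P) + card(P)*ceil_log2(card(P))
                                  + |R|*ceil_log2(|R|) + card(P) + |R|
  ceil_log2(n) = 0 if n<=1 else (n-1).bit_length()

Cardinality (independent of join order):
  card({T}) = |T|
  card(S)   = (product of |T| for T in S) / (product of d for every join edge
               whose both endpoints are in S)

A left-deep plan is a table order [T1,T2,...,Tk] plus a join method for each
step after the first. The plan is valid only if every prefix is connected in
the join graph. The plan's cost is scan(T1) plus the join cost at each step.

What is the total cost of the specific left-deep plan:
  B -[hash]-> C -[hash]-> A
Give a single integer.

step 1: scan B: cost=400, card=400
step 2: join C via hash
    card(P join C) = 400*80/(40) = 800
    cost = 400 + 2*80*7 + 400 = 1920
step 3: join A via hash
    card(P join A) = 800*40/(10) = 3200
    cost = 1920 + 2*40*6 + 800 = 3200

3200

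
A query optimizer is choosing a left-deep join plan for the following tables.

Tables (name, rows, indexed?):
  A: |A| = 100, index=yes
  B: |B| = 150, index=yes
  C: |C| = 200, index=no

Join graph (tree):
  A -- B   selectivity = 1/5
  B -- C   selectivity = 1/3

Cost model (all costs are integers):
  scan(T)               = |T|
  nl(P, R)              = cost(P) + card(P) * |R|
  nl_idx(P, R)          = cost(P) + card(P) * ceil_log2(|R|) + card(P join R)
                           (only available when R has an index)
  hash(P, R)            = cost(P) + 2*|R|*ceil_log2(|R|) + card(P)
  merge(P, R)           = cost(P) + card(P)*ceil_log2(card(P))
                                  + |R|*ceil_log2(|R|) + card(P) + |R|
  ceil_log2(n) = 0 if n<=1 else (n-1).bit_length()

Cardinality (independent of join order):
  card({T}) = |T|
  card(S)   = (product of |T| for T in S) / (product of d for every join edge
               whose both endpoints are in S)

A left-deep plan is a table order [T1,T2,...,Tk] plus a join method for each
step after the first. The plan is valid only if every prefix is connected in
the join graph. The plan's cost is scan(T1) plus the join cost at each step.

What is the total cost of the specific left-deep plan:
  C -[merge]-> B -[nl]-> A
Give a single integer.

1003350

step 1: scan C: cost=200, card=200
step 2: join B via merge
    card(P join B) = 200*150/(3) = 10000
    cost = 200 + 200*8 + 150*8 + 200 + 150 = 3350
step 3: join A via nl
    card(P join A) = 10000*100/(5) = 200000
    cost = 3350 + 10000*100 = 1003350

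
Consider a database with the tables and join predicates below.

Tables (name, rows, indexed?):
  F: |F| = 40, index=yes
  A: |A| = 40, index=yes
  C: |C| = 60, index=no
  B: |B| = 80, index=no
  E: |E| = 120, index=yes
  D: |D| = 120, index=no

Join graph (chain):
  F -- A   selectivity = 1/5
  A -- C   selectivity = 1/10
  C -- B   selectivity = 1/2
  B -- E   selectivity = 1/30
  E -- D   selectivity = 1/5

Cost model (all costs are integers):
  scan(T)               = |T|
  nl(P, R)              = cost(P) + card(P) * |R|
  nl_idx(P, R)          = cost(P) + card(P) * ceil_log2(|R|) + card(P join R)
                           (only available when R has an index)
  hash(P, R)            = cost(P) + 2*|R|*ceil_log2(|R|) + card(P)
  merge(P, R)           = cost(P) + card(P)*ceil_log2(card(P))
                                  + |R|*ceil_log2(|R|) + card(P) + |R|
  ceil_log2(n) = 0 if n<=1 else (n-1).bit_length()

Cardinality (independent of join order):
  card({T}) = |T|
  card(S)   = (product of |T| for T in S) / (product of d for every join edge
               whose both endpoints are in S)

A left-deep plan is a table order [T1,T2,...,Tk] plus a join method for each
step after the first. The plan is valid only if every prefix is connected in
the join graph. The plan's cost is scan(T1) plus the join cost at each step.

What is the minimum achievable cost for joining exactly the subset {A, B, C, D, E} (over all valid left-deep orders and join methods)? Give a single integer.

52160

Selinger DP over subsets of {A,B,C,D,E}:
  {A}: scan cost=40, card=40
  {C}: scan cost=60, card=60
  {B}: scan cost=80, card=80
  {E}: scan cost=120, card=120
  {D}: scan cost=120, card=120
  {AC}: card=240; try (A,hash)→600, (A,nl_idx)→660, (C,merge)→740, (A,merge)→760, (C,hash)→800, (C,nl)→2440 …(+1); best=600 via (A,hash)
  {BC}: card=2400; try (C,hash)→880, (B,merge)→1120, (C,merge)→1140, (B,hash)→1240, (B,nl)→4860, (C,nl)→4880; best=880 via (C,hash)
  {BE}: card=320; try (E,nl_idx)→960, (B,hash)→1360, (E,merge)→1680, (B,merge)→1720, (E,hash)→1840, (E,nl)→9680 …(+1); best=960 via (E,nl_idx)
  {DE}: card=2880; try (E,hash)→1920, (D,hash)→1920, (E,merge)→2040, (D,merge)→2040, (E,nl_idx)→3840, (E,nl)→14520 …(+1); best=1920 via (E,hash)
  {ABC}: card=9600; try (B,hash)→1960, (B,merge)→3400, (A,hash)→3760, (B,nl)→19800, (A,nl_idx)→24880, (A,merge)→32360 …(+1); best=1960 via (B,hash)
  {BCE}: card=9600; try (C,hash)→2000, (C,merge)→4580, (E,hash)→4960, (C,nl)→20160, (E,nl_idx)→27280, (E,merge)→33040 …(+1); best=2000 via (C,hash)
  {BDE}: card=7680; try (D,hash)→2960, (D,merge)→5120, (B,hash)→5920, (D,nl)→39360, (B,merge)→40000, (B,nl)→232320; best=2960 via (D,hash)
  {ABCE}: card=38400; try (A,hash)→12080, (E,hash)→13240, (A,nl_idx)→98000, (E,nl_idx)→107560, (A,merge)→146280, (E,merge)→146920 …(+2); best=12080 via (A,hash)
  {BCDE}: card=230400; try (C,hash)→11360, (D,hash)→13280, (C,merge)→110900, (D,merge)→146960, (C,nl)→463760, (D,nl)→1154000; best=11360 via (C,hash)
  {ABCDE}: card=921600; try (D,hash)→52160, (A,hash)→242240, (D,merge)→665840, (A,nl_idx)→2315360, (A,merge)→4389240, (D,nl)→4620080 …(+1); best=52160 via (D,hash)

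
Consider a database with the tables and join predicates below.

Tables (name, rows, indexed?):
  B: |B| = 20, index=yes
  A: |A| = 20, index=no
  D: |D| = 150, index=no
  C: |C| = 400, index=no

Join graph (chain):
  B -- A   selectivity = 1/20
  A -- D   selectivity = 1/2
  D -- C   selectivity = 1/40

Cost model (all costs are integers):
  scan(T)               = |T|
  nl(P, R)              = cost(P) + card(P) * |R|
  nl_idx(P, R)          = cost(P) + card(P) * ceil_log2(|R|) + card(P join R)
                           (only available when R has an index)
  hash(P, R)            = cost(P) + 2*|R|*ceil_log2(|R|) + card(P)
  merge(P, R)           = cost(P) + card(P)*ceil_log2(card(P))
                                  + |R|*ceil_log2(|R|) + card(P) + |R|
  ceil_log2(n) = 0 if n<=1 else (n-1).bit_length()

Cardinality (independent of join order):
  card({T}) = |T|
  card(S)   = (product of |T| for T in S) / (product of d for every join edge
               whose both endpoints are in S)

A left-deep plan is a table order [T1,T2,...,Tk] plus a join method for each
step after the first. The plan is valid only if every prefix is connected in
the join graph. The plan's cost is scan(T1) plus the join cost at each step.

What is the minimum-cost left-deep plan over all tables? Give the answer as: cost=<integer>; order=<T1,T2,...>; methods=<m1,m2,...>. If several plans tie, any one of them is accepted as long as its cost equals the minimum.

cost=10310; order=A,B,D,C; methods=nl_idx,merge,hash

Selinger DP (subsets sized 1..n):
  {B}: scan cost=20, card=20
  {A}: scan cost=20, card=20
  {D}: scan cost=150, card=150
  {C}: scan cost=400, card=400
  {AB}: card=20; try (B,nl_idx)→140, (B,hash)→240, (A,hash)→240, (B,merge)→260, (A,merge)→260, (B,nl)→420 …(+1); best=140 via (B,nl_idx)
  {AD}: card=1500; try (A,hash)→500, (D,merge)→1490, (A,merge)→1620, (D,hash)→2440, (D,nl)→3020, (A,nl)→3150; best=500 via (A,hash)
  {CD}: card=1500; try (D,hash)→3200, (C,merge)→5500, (D,merge)→5750, (C,hash)→7500, (C,nl)→60150, (D,nl)→60400; best=3200 via (D,hash)
  {ABD}: card=1500; try (D,merge)→1610, (B,hash)→2200, (D,hash)→2560, (D,nl)→3140, (B,nl_idx)→9500, (B,merge)→18620 …(+1); best=1610 via (D,merge)
  {ACD}: card=15000; try (A,hash)→4900, (C,hash)→9200, (A,merge)→21320, (C,merge)→22500, (A,nl)→33200, (C,nl)→600500; best=4900 via (A,hash)
  {ABCD}: card=15000; try (C,hash)→10310, (B,hash)→20100, (C,merge)→23610, (B,nl_idx)→94900, (B,merge)→230020, (B,nl)→304900 …(+1); best=10310 via (C,hash)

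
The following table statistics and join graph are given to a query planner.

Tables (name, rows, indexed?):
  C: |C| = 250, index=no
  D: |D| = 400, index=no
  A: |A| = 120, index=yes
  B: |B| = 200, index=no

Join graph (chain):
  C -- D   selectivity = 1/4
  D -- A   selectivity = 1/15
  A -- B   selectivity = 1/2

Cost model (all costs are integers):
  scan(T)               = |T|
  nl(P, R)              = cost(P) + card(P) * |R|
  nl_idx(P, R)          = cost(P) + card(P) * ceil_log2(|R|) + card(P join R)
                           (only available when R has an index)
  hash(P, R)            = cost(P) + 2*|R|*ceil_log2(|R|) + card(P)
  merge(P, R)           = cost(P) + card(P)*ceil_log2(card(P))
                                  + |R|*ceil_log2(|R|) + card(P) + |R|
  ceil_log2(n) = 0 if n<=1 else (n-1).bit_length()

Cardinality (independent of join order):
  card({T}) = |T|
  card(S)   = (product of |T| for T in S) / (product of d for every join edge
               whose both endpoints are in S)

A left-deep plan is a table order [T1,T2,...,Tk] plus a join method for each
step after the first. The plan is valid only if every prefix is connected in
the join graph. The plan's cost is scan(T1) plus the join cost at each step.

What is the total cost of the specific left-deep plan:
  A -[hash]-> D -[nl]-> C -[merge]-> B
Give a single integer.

4609240

step 1: scan A: cost=120, card=120
step 2: join D via hash
    card(P join D) = 120*400/(15) = 3200
    cost = 120 + 2*400*9 + 120 = 7440
step 3: join C via nl
    card(P join C) = 3200*250/(4) = 200000
    cost = 7440 + 3200*250 = 807440
step 4: join B via merge
    card(P join B) = 200000*200/(2) = 20000000
    cost = 807440 + 200000*18 + 200*8 + 200000 + 200 = 4609240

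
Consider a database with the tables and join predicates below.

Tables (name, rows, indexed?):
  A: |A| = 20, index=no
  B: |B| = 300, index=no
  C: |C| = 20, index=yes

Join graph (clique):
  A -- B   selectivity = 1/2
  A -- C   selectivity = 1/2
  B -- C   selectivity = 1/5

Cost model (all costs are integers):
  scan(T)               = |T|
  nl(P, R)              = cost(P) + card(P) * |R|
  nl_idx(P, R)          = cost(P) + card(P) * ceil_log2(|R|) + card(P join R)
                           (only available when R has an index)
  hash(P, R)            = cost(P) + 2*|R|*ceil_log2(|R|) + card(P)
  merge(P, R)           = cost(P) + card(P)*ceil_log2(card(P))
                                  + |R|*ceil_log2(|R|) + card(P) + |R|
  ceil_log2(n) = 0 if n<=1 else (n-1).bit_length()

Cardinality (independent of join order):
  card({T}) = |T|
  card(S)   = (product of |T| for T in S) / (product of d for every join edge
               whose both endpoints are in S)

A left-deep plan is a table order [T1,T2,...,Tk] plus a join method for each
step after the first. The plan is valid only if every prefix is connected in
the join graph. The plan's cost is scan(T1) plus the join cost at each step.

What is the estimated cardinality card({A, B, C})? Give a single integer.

Tables in S: A(20), B(300), C(20)
Edges inside S: A-B(d=2), A-C(d=2), B-C(d=5)
numerator = 20 * 300 * 20 = 120000
denominator = 2 * 2 * 5 = 20
card(S) = 120000 / 20 = 6000

6000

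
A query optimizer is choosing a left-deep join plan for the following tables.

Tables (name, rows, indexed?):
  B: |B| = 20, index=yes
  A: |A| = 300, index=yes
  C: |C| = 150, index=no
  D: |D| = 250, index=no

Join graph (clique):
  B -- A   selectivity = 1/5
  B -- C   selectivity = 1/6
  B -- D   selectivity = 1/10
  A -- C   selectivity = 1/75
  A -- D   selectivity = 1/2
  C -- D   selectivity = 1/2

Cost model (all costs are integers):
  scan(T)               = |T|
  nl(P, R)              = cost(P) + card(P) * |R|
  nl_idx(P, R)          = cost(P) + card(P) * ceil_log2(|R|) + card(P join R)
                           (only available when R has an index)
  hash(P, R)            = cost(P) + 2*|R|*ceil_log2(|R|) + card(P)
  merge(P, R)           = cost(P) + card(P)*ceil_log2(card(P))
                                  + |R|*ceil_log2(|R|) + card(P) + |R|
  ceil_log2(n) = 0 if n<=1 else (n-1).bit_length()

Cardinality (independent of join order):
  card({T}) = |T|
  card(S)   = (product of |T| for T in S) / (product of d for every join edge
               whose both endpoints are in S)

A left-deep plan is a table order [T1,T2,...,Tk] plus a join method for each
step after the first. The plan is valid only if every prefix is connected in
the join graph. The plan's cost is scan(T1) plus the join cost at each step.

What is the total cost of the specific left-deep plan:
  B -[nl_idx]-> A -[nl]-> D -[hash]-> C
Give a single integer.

318800

step 1: scan B: cost=20, card=20
step 2: join A via nl_idx
    card(P join A) = 20*300/(5) = 1200
    cost = 20 + 20*9 + 1200 = 1400
step 3: join D via nl
    card(P join D) = 1200*250/(10*2) = 15000
    cost = 1400 + 1200*250 = 301400
step 4: join C via hash
    card(P join C) = 15000*150/(6*75*2) = 2500
    cost = 301400 + 2*150*8 + 15000 = 318800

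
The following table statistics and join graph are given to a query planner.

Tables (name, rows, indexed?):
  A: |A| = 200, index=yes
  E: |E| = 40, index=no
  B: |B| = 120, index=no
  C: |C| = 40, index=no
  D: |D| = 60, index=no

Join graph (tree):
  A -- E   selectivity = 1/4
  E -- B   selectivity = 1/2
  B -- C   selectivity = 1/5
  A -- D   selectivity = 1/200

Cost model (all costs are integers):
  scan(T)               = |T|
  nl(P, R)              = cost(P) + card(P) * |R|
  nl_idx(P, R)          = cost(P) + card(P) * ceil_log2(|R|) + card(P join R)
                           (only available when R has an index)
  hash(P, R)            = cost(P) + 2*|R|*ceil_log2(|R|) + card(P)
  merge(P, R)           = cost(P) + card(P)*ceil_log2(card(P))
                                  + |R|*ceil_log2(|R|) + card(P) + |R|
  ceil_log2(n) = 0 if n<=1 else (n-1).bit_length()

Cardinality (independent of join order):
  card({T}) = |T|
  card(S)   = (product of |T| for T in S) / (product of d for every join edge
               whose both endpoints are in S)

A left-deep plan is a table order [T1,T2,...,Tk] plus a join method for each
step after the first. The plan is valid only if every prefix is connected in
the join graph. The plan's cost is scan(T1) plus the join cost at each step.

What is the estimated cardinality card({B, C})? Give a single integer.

960

Tables in S: B(120), C(40)
Edges inside S: B-C(d=5)
numerator = 120 * 40 = 4800
denominator = 5 = 5
card(S) = 4800 / 5 = 960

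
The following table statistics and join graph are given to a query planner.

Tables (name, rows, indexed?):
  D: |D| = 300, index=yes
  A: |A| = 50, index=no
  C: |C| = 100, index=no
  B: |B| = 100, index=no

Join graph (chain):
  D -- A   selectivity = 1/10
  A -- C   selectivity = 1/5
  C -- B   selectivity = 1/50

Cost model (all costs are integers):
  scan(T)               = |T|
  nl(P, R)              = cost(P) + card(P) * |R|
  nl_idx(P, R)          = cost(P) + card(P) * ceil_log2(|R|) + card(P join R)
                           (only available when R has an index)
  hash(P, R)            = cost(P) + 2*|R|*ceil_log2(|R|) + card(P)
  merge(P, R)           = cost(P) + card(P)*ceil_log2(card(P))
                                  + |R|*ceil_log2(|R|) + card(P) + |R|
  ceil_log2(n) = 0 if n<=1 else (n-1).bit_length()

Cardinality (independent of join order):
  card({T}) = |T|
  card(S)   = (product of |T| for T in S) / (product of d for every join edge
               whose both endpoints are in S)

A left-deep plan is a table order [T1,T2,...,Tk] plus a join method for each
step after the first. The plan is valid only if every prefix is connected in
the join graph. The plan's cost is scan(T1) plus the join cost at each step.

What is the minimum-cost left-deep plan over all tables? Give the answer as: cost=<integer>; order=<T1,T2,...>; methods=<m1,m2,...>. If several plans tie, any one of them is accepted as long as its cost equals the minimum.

cost=9800; order=B,C,A,D; methods=hash,hash,hash

Selinger DP (subsets sized 1..n):
  {D}: scan cost=300, card=300
  {A}: scan cost=50, card=50
  {C}: scan cost=100, card=100
  {B}: scan cost=100, card=100
  {AD}: card=1500; try (A,hash)→1200, (D,nl_idx)→2000, (D,merge)→3400, (A,merge)→3650, (D,hash)→5500, (D,nl)→15050 …(+1); best=1200 via (A,hash)
  {AC}: card=1000; try (A,hash)→800, (C,merge)→1200, (A,merge)→1250, (C,hash)→1500, (C,nl)→5050, (A,nl)→5100; best=800 via (A,hash)
  {BC}: card=200; try (C,hash)→1600, (B,hash)→1600, (C,merge)→1700, (B,merge)→1700, (C,nl)→10100, (B,nl)→10100; best=1600 via (C,hash)
  {ACD}: card=30000; try (C,hash)→4100, (D,hash)→7200, (D,merge)→14800, (C,merge)→20000, (D,nl_idx)→39800, (C,nl)→151200 …(+1); best=4100 via (C,hash)
  {ABC}: card=2000; try (A,hash)→2400, (B,hash)→3200, (A,merge)→3750, (A,nl)→11600, (B,merge)→12600, (B,nl)→100800; best=2400 via (A,hash)
  {ABCD}: card=60000; try (D,hash)→9800, (D,merge)→29400, (B,hash)→35500, (D,nl_idx)→80400, (B,merge)→484900, (D,nl)→602400 …(+1); best=9800 via (D,hash)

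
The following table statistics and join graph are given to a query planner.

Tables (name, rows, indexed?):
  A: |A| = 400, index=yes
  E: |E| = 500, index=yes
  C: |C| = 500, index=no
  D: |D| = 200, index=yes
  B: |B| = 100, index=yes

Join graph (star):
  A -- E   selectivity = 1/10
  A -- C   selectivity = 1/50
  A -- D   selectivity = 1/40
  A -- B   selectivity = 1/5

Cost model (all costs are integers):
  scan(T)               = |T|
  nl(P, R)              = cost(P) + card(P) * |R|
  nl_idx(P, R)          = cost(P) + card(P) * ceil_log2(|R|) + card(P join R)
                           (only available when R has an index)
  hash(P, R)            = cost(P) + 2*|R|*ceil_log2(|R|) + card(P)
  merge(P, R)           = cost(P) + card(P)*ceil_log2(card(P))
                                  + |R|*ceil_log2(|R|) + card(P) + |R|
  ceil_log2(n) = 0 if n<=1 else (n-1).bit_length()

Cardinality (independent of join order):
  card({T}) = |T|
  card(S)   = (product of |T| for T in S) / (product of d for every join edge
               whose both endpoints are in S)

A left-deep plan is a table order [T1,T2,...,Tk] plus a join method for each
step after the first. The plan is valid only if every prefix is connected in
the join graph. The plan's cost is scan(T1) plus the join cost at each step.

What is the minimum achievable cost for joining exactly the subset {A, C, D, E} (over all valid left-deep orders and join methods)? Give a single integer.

Selinger DP over subsets of {A,C,D,E}:
  {A}: scan cost=400, card=400
  {E}: scan cost=500, card=500
  {C}: scan cost=500, card=500
  {D}: scan cost=200, card=200
  {AE}: card=20000; try (A,hash)→8200, (E,merge)→9400, (A,merge)→9500, (E,hash)→9800, (E,nl_idx)→24000, (A,nl_idx)→25000 …(+2); best=8200 via (A,hash)
  {AC}: card=4000; try (A,hash)→8200, (A,nl_idx)→9000, (C,merge)→9400, (A,merge)→9500, (C,hash)→9800, (C,nl)→200400 …(+1); best=8200 via (A,hash)
  {AD}: card=2000; try (D,hash)→4000, (A,nl_idx)→4000, (D,nl_idx)→5600, (A,merge)→6000, (D,merge)→6200, (A,hash)→7600 …(+2); best=4000 via (D,hash)
  {ACE}: card=200000; try (E,hash)→21200, (C,hash)→37200, (E,merge)→65200, (E,nl_idx)→244200, (C,merge)→333200, (E,nl)→2008200 …(+1); best=21200 via (E,hash)
  {ADE}: card=100000; try (E,hash)→15000, (D,hash)→31400, (E,merge)→33000, (E,nl_idx)→122000, (D,nl_idx)→268200, (D,merge)→330000 …(+2); best=15000 via (E,hash)
  {ACD}: card=20000; try (C,hash)→15000, (D,hash)→15400, (C,merge)→33000, (D,nl_idx)→60200, (D,merge)→62000, (D,nl)→808200 …(+1); best=15000 via (C,hash)
  {ACDE}: card=1000000; try (E,hash)→44000, (C,hash)→124000, (D,hash)→224400, (E,merge)→340000, (E,nl_idx)→1195000, (C,merge)→1820000 …(+5); best=44000 via (E,hash)

44000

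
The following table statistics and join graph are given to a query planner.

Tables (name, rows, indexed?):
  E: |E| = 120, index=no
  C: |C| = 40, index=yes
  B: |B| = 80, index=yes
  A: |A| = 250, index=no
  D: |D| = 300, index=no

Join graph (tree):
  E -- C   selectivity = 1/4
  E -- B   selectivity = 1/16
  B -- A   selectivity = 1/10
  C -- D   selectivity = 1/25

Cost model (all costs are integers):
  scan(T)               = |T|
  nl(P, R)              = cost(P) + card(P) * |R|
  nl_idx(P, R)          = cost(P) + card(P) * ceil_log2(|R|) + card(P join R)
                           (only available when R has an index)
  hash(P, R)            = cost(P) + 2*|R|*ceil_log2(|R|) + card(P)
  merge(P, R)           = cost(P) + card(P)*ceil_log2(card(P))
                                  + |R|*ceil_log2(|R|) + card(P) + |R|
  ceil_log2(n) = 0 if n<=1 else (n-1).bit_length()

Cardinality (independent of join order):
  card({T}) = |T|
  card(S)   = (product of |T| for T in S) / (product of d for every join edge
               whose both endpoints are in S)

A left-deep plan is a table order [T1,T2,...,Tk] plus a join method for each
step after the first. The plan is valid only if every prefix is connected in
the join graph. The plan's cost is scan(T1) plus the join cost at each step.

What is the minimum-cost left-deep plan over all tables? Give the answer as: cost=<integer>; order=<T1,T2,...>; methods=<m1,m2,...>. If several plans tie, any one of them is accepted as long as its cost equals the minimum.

cost=89840; order=E,B,C,D,A; methods=hash,hash,hash,hash

Selinger DP (subsets sized 1..n):
  {E}: scan cost=120, card=120
  {C}: scan cost=40, card=40
  {B}: scan cost=80, card=80
  {A}: scan cost=250, card=250
  {D}: scan cost=300, card=300
  {CE}: card=1200; try (C,hash)→720, (E,merge)→1280, (C,merge)→1360, (E,hash)→1760, (C,nl_idx)→2040, (E,nl)→4840 …(+1); best=720 via (C,hash)
  {BE}: card=600; try (B,hash)→1360, (B,nl_idx)→1560, (E,merge)→1680, (B,merge)→1720, (E,hash)→1840, (E,nl)→9680 …(+1); best=1360 via (B,hash)
  {CD}: card=480; try (C,hash)→1080, (C,nl_idx)→2580, (D,merge)→3320, (C,merge)→3580, (D,hash)→5480, (D,nl)→12040 …(+1); best=1080 via (C,hash)
  {AB}: card=2000; try (B,hash)→1620, (A,merge)→2970, (B,merge)→3140, (B,nl_idx)→4000, (A,hash)→4160, (A,nl)→20080 …(+1); best=1620 via (B,hash)
  {BCE}: card=6000; try (C,hash)→2440, (B,hash)→3040, (C,merge)→8240, (C,nl_idx)→10960, (B,nl_idx)→15120, (B,merge)→15760 …(+2); best=2440 via (C,hash)
  {CDE}: card=14400; try (E,hash)→3240, (E,merge)→6840, (D,hash)→7320, (D,merge)→18120, (E,nl)→58680, (D,nl)→360720; best=3240 via (E,hash)
  {ABE}: card=15000; try (E,hash)→5300, (A,hash)→5960, (A,merge)→10210, (E,merge)→26580, (A,nl)→151360, (E,nl)→241620; best=5300 via (E,hash)
  {ABCE}: card=150000; try (A,hash)→12440, (C,hash)→20780, (A,merge)→88690, (C,merge)→230580, (C,nl_idx)→245300, (C,nl)→605300 …(+1); best=12440 via (A,hash)
  {BCDE}: card=72000; try (D,hash)→13840, (B,hash)→18760, (D,merge)→89440, (B,nl_idx)→176040, (B,merge)→219880, (B,nl)→1155240 …(+1); best=13840 via (D,hash)
  {ABCDE}: card=1800000; try (A,hash)→89840, (D,hash)→167840, (A,merge)→1312090, (D,merge)→2865440, (A,nl)→18013840, (D,nl)→45012440; best=89840 via (A,hash)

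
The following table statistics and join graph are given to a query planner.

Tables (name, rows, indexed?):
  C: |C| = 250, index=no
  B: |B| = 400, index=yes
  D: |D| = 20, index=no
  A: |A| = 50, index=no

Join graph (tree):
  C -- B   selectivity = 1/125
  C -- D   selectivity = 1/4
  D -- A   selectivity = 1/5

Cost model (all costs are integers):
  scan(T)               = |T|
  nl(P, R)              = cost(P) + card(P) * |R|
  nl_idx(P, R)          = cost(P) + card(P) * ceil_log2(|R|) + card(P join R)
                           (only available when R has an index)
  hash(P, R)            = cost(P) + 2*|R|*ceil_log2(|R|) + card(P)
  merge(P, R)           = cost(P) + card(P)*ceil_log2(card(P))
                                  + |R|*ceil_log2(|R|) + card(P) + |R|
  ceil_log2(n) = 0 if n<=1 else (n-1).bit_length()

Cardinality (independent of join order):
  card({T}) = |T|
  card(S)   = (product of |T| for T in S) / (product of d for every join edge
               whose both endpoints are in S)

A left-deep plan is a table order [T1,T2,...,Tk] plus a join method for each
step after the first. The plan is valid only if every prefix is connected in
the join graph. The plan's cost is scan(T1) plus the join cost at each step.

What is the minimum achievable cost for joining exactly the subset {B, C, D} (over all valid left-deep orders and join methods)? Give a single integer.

4300

Selinger DP over subsets of {B,C,D}:
  {C}: scan cost=250, card=250
  {B}: scan cost=400, card=400
  {D}: scan cost=20, card=20
  {BC}: card=800; try (B,nl_idx)→3300, (C,hash)→4800, (B,merge)→6500, (C,merge)→6650, (B,hash)→7700, (B,nl)→100250 …(+1); best=3300 via (B,nl_idx)
  {CD}: card=1250; try (D,hash)→700, (C,merge)→2390, (D,merge)→2620, (C,hash)→4040, (C,nl)→5020, (D,nl)→5250; best=700 via (D,hash)
  {BCD}: card=4000; try (D,hash)→4300, (B,hash)→9150, (D,merge)→12220, (B,nl_idx)→15950, (D,nl)→19300, (B,merge)→19700 …(+1); best=4300 via (D,hash)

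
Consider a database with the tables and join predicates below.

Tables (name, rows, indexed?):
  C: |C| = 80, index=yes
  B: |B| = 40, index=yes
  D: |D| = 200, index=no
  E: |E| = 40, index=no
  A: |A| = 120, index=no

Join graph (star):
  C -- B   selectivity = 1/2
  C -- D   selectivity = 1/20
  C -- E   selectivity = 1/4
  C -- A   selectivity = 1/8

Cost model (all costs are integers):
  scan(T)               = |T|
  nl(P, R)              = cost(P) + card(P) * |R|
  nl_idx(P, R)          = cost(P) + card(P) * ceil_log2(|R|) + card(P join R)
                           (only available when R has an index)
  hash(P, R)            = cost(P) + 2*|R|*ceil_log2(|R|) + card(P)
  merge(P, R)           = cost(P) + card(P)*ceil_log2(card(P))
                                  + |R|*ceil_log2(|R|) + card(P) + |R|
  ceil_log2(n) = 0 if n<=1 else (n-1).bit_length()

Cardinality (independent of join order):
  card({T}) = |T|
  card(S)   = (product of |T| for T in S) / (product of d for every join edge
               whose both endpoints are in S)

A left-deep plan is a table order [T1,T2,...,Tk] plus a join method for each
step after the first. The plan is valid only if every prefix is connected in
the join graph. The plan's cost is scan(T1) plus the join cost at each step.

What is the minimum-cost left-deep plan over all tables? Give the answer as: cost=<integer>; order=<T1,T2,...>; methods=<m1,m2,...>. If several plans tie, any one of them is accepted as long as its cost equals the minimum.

Selinger DP (subsets sized 1..n):
  {C}: scan cost=80, card=80
  {B}: scan cost=40, card=40
  {D}: scan cost=200, card=200
  {E}: scan cost=40, card=40
  {A}: scan cost=120, card=120
  {BC}: card=1600; try (B,hash)→640, (C,merge)→960, (B,merge)→1000, (C,hash)→1200, (C,nl_idx)→1920, (B,nl_idx)→2160 …(+2); best=640 via (B,hash)
  {CD}: card=800; try (C,hash)→1520, (C,nl_idx)→2400, (D,merge)→2520, (C,merge)→2640, (D,hash)→3360, (D,nl)→16080 …(+1); best=1520 via (C,hash)
  {CE}: card=800; try (E,hash)→640, (C,merge)→960, (E,merge)→1000, (C,nl_idx)→1120, (C,hash)→1200, (C,nl)→3240 …(+1); best=640 via (E,hash)
  {AC}: card=1200; try (C,hash)→1360, (A,merge)→1680, (C,merge)→1720, (A,hash)→1840, (C,nl_idx)→2160, (A,nl)→9680 …(+1); best=1360 via (C,hash)
  {BCD}: card=16000; try (B,hash)→2800, (D,hash)→5440, (B,merge)→10600, (D,merge)→21640, (B,nl_idx)→22320, (B,nl)→33520 …(+1); best=2800 via (B,hash)
  {BCE}: card=16000; try (B,hash)→1920, (E,hash)→2720, (B,merge)→9720, (E,merge)→20120, (B,nl_idx)→21440, (B,nl)→32640 …(+1); best=1920 via (B,hash)
  {ABC}: card=24000; try (B,hash)→3040, (A,hash)→3920, (B,merge)→16040, (A,merge)→20800, (B,nl_idx)→32560, (B,nl)→49360 …(+1); best=3040 via (B,hash)
  {CDE}: card=8000; try (E,hash)→2800, (D,hash)→4640, (E,merge)→10600, (D,merge)→11240, (E,nl)→33520, (D,nl)→160640; best=2800 via (E,hash)
  {ACD}: card=12000; try (A,hash)→4000, (D,hash)→5760, (A,merge)→11280, (D,merge)→17560, (A,nl)→97520, (D,nl)→241360; best=4000 via (A,hash)
  {ACE}: card=12000; try (E,hash)→3040, (A,hash)→3120, (A,merge)→10400, (E,merge)→16040, (E,nl)→49360, (A,nl)→96640; best=3040 via (E,hash)
  {BCDE}: card=160000; try (B,hash)→11280, (E,hash)→19280, (D,hash)→21120, (B,merge)→115080, (B,nl_idx)→210800, (E,merge)→243080 …(+4); best=11280 via (B,hash)
  {ABCD}: card=240000; try (B,hash)→16480, (A,hash)→20480, (D,hash)→30240, (B,merge)→184280, (A,merge)→243760, (B,nl_idx)→316000 …(+4); best=16480 via (B,hash)
  {ABCE}: card=240000; try (B,hash)→15520, (A,hash)→19600, (E,hash)→27520, (B,merge)→183320, (A,merge)→242880, (B,nl_idx)→315040 …(+4); best=15520 via (B,hash)
  {ACDE}: card=120000; try (A,hash)→12480, (E,hash)→16480, (D,hash)→18240, (A,merge)→115760, (E,merge)→184280, (D,merge)→184840 …(+3); best=12480 via (A,hash)
  {ABCDE}: card=2400000; try (B,hash)→132960, (A,hash)→172960, (E,hash)→256960, (D,hash)→258720, (B,merge)→2172760, (A,merge)→3052240 …(+7); best=132960 via (B,hash)

cost=132960; order=D,C,E,A,B; methods=hash,hash,hash,hash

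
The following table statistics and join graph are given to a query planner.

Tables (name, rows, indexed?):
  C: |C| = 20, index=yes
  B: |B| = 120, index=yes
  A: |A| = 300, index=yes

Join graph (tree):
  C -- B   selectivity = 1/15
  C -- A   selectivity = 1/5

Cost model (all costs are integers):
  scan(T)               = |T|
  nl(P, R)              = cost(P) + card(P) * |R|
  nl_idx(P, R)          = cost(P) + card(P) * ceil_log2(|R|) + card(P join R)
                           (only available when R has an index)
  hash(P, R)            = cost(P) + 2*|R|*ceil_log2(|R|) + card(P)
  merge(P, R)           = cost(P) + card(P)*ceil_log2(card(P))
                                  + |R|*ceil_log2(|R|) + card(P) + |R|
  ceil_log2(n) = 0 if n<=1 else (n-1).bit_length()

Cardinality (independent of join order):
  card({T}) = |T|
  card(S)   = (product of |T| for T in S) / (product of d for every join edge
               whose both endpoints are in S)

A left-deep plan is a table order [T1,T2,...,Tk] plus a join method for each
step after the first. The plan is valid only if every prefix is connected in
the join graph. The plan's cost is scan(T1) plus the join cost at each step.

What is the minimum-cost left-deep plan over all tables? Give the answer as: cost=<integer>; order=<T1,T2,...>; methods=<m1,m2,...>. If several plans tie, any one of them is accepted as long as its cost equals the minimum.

cost=3680; order=A,C,B; methods=hash,hash

Selinger DP (subsets sized 1..n):
  {C}: scan cost=20, card=20
  {B}: scan cost=120, card=120
  {A}: scan cost=300, card=300
  {BC}: card=160; try (B,nl_idx)→320, (C,hash)→440, (C,nl_idx)→880, (B,merge)→1100, (C,merge)→1200, (B,hash)→1720 …(+2); best=320 via (B,nl_idx)
  {AC}: card=1200; try (C,hash)→800, (A,nl_idx)→1400, (C,nl_idx)→3000, (A,merge)→3140, (C,merge)→3420, (A,hash)→5440 …(+2); best=800 via (C,hash)
  {ABC}: card=9600; try (B,hash)→3680, (A,merge)→4760, (A,hash)→5880, (A,nl_idx)→11360, (B,merge)→16160, (B,nl_idx)→18800 …(+2); best=3680 via (B,hash)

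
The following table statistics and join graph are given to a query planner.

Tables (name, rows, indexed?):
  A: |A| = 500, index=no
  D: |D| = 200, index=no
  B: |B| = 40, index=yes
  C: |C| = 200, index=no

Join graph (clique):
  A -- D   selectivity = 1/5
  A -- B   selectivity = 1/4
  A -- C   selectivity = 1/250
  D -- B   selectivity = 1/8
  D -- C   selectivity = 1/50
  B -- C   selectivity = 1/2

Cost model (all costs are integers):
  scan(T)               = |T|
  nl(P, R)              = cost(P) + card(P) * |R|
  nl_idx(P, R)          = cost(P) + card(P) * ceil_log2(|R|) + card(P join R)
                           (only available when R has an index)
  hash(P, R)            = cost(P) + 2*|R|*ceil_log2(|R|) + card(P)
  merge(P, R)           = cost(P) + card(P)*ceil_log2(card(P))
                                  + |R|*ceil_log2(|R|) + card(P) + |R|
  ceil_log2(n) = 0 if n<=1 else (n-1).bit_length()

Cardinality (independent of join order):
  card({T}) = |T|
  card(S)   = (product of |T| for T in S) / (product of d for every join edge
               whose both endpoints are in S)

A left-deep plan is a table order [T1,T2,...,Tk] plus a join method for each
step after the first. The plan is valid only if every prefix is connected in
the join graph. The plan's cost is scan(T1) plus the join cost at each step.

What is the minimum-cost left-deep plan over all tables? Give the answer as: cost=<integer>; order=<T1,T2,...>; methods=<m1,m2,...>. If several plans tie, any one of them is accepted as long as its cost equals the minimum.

cost=8600; order=A,C,D,B; methods=hash,hash,hash

Selinger DP (subsets sized 1..n):
  {A}: scan cost=500, card=500
  {D}: scan cost=200, card=200
  {B}: scan cost=40, card=40
  {C}: scan cost=200, card=200
  {AD}: card=20000; try (D,hash)→4200, (A,merge)→7000, (D,merge)→7300, (A,hash)→9400, (A,nl)→100200, (D,nl)→100500; best=4200 via (D,hash)
  {AB}: card=5000; try (B,hash)→1480, (A,merge)→5320, (B,merge)→5780, (B,nl_idx)→8500, (A,hash)→9080, (A,nl)→20040 …(+1); best=1480 via (B,hash)
  {AC}: card=400; try (C,hash)→4200, (A,merge)→7000, (C,merge)→7300, (A,hash)→9400, (A,nl)→100200, (C,nl)→100500; best=4200 via (C,hash)
  {BD}: card=1000; try (B,hash)→880, (D,merge)→2120, (B,merge)→2280, (B,nl_idx)→2400, (D,hash)→3280, (D,nl)→8040 …(+1); best=880 via (B,hash)
  {CD}: card=800; try (D,hash)→3600, (C,hash)→3600, (D,merge)→3800, (C,merge)→3800, (D,nl)→40200, (C,nl)→40200; best=3600 via (D,hash)
  {BC}: card=4000; try (B,hash)→880, (C,merge)→2120, (B,merge)→2280, (C,hash)→3280, (B,nl_idx)→5400, (C,nl)→8040 …(+1); best=880 via (B,hash)
  {ABD}: card=25000; try (D,hash)→9680, (A,hash)→10880, (A,merge)→16880, (B,hash)→24680, (D,merge)→73280, (B,nl_idx)→149200 …(+4); best=9680 via (D,hash)
  {ACD}: card=320; try (D,hash)→7800, (D,merge)→10000, (A,hash)→13400, (A,merge)→17400, (C,hash)→27400, (D,nl)→84200 …(+3); best=7800 via (D,hash)
  {ABC}: card=2000; try (B,hash)→5080, (B,merge)→8480, (B,nl_idx)→8600, (C,hash)→9680, (A,hash)→13880, (B,nl)→20200 …(+4); best=5080 via (B,hash)
  {BCD}: card=2000; try (B,hash)→4880, (C,hash)→5080, (D,hash)→8080, (B,nl_idx)→10400, (B,merge)→12680, (C,merge)→13680 …(+4); best=4880 via (B,hash)
  {ABCD}: card=200; try (B,hash)→8600, (B,nl_idx)→9920, (D,hash)→10280, (B,merge)→11280, (A,hash)→15880, (B,nl)→20600 …(+7); best=8600 via (B,hash)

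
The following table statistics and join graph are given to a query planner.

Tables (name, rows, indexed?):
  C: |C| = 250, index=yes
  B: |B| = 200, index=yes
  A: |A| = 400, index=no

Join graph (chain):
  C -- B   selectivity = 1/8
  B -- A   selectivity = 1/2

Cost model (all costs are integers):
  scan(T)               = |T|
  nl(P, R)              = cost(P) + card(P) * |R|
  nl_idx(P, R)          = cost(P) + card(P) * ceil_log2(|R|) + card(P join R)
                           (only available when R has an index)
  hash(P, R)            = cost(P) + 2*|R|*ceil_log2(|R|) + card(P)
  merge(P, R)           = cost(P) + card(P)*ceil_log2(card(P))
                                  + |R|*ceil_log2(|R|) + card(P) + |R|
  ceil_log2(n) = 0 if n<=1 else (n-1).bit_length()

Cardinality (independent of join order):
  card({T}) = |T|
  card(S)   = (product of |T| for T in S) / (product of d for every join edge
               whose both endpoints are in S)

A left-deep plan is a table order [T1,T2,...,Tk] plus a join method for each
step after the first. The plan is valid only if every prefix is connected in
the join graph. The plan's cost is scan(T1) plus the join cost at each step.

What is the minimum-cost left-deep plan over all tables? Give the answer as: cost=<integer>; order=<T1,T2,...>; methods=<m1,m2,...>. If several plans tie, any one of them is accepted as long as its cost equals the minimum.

cost=17150; order=C,B,A; methods=hash,hash

Selinger DP (subsets sized 1..n):
  {C}: scan cost=250, card=250
  {B}: scan cost=200, card=200
  {A}: scan cost=400, card=400
  {BC}: card=6250; try (B,hash)→3700, (C,merge)→4250, (B,merge)→4300, (C,hash)→4400, (C,nl_idx)→8050, (B,nl_idx)→8500 …(+2); best=3700 via (B,hash)
  {AB}: card=40000; try (B,hash)→4000, (A,merge)→6000, (B,merge)→6200, (A,hash)→7600, (B,nl_idx)→43600, (A,nl)→80200 …(+1); best=4000 via (B,hash)
  {ABC}: card=1250000; try (A,hash)→17150, (C,hash)→48000, (A,merge)→95200, (C,merge)→686250, (C,nl_idx)→1574000, (A,nl)→2503700 …(+1); best=17150 via (A,hash)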